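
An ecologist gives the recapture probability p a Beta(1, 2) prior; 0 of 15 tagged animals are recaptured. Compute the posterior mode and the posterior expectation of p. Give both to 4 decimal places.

posterior mode = 0.0000, posterior expectation = 0.0556

Posterior: Beta(1+0, 2+15) = Beta(1, 17).
Since α = 1 ≤ 1 and β > 1, the Beta density is monotone decreasing on [0,1]; the mode is at 0.
Mean = 1/(1+17) = 0.0556.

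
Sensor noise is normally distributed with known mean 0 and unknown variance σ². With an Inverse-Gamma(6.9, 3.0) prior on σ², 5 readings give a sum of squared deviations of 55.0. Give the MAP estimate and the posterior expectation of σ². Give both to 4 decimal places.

Posterior: Inverse-Gamma(shape = 6.9+5/2 = 9.4, scale = 3.0+55.0/2 = 30.5).
Mode = β/(α+1) = 30.5/10.4 = 2.9327.
Mean = β/(α−1) = 30.5/8.4 = 3.6310.

MAP = 2.9327; posterior mean = 3.6310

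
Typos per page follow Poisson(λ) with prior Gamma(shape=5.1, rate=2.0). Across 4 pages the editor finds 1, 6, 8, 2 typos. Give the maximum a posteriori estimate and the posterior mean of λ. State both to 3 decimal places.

Σ counts = 17. Posterior: Gamma(shape = 5.1+17 = 22.1, rate = 2.0+4 = 6.0).
Mode = (α−1)/β = 21.1/6.0 = 3.517.
Mean = α/β = 22.1/6.0 = 3.683.

maximum a posteriori estimate = 3.517, posterior mean = 3.683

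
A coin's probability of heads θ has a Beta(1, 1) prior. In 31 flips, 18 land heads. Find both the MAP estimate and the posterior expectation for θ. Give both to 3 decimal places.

Posterior: Beta(1+18, 1+13) = Beta(19, 14).
Mode = (19−1)/(19+14−2) = 18/31 = 0.581.
With a flat prior the MAP equals the MLE, 18/31.
Mean = 19/(19+14) = 19/33 = 0.576.
Left-skewed posterior ⇒ mean < mode.

MAP = 0.581, posterior mean = 0.576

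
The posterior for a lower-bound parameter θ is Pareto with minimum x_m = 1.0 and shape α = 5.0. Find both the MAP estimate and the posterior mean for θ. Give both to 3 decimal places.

The Pareto density is strictly decreasing on [x_m, ∞), so the mode is x_m = 1.000.
Mean = α·x_m/(α−1) = 5.0·1.0/4.0 = 1.250.
Mean > mode: the posterior has a right tail.

MAP estimate = 1.000, posterior mean = 1.250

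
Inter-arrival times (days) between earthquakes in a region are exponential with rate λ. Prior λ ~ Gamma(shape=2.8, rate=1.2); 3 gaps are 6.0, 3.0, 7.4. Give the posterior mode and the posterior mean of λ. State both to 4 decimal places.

MAP: 0.2727. Posterior mean: 0.3295.

Σ times = 16.4. Posterior: Gamma(shape = 2.8+3 = 5.8, rate = 1.2+16.4 = 17.6).
Mode = (α−1)/β = 4.8/17.6 = 0.2727.
Mean = α/β = 5.8/17.6 = 0.3295.
The posterior is right-skewed, so the mean exceeds the mode.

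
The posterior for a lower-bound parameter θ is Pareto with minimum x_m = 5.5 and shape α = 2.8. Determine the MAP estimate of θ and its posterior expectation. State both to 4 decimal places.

θ_MAP = 5.5000, E[θ|data] = 8.5556

The Pareto density is strictly decreasing on [x_m, ∞), so the mode is x_m = 5.5000.
Mean = α·x_m/(α−1) = 2.8·5.5/1.8 = 8.5556.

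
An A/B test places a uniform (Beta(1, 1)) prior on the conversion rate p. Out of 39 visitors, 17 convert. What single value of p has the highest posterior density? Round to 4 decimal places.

Posterior: Beta(1+17, 1+22) = Beta(18, 23).
Mode = (18−1)/(18+23−2) = 17/39 = 0.4359.
With a flat prior the MAP equals the MLE, 17/39.
Mean = 18/(18+23) = 18/41 = 0.4390.
This is the posterior mode — the MAP estimate.

0.4359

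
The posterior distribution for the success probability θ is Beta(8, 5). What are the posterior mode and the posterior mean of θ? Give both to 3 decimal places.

Mode = (8−1)/(8+5−2) = 7/11 = 0.636.
Mean = 8/(8+5) = 8/13 = 0.615.

MAP = 0.636; posterior mean = 0.615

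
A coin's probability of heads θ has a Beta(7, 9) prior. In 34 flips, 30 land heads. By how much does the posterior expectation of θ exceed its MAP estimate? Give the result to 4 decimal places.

Posterior: Beta(7+30, 9+4) = Beta(37, 13).
Mode = (37−1)/(37+13−2) = 36/48 = 0.7500.
Mean = 37/(37+13) = 37/50 = 0.7400.
Difference = 0.7400 − 0.7500 = -0.0100.
Left-skewed posterior ⇒ mean < mode.

-0.0100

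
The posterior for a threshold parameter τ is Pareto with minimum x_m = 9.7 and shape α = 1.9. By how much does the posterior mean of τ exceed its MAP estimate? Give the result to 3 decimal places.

The Pareto density is strictly decreasing on [x_m, ∞), so the mode is x_m = 9.700.
Mean = α·x_m/(α−1) = 1.9·9.7/0.9 = 20.478.
Difference = 20.478 − 9.700 = 10.778.
Right-skewed posterior ⇒ mode < mean.

10.778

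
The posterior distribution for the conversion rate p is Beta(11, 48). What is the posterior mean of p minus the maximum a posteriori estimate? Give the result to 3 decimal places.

0.011

Mode = (11−1)/(11+48−2) = 10/57 = 0.175.
Mean = 11/(11+48) = 11/59 = 0.186.
Difference = 0.186 − 0.175 = 0.011.
The mean is pulled above the mode by the posterior's right skew.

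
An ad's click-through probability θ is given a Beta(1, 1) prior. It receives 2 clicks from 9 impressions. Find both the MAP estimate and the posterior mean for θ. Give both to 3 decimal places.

Posterior: Beta(1+2, 1+7) = Beta(3, 8).
Mode = (3−1)/(3+8−2) = 2/9 = 0.222.
With a flat prior the MAP equals the MLE, 2/9.
Mean = 3/(3+8) = 3/11 = 0.273.
The mean is pulled above the mode by the posterior's right skew.

MAP estimate = 0.222, posterior mean = 0.273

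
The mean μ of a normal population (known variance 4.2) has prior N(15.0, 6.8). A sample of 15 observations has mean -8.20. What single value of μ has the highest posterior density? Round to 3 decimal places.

-7.282

Posterior for μ is Normal. Precision-weighted mean: (1/6.8·15.0 + 15/4.2·-8.20) / (1/6.8 + 15/4.2) = -7.282.
A Normal posterior is symmetric, so mode = mean.
This is the posterior mode — the MAP estimate.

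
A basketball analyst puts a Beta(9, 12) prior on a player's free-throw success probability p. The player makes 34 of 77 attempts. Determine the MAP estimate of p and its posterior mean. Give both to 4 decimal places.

MAP estimate = 0.4375, posterior mean = 0.4388

Posterior: Beta(9+34, 12+43) = Beta(43, 55).
Mode = (43−1)/(43+55−2) = 42/96 = 0.4375.
Mean = 43/(43+55) = 43/98 = 0.4388.
The mean is pulled above the mode by the posterior's right skew.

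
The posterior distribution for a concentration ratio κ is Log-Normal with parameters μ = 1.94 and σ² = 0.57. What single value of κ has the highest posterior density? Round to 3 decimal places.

3.935

Mode = exp(μ − σ²) = exp(1.37) = 3.935.
Mean = exp(μ + σ²/2) = exp(2.225) = 9.253.
This is the posterior mode — the MAP estimate.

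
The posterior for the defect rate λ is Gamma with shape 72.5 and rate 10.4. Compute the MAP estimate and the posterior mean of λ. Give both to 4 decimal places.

MAP = 6.8750; posterior mean = 6.9712

Mode = (α−1)/β = 71.5/10.4 = 6.8750.
Mean = α/β = 72.5/10.4 = 6.9712.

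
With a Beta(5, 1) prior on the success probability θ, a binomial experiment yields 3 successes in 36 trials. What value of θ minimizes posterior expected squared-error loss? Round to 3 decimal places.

Posterior: Beta(5+3, 1+33) = Beta(8, 34).
Mode = (8−1)/(8+34−2) = 7/40 = 0.175.
Mean = 8/(8+34) = 8/42 = 0.190.
Squared-error loss ⇒ the optimal estimator is the posterior mean.

0.190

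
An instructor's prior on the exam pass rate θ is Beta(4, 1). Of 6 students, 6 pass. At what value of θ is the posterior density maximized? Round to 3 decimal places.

1.000

Posterior: Beta(4+6, 1+0) = Beta(10, 1).
Since β = 1 ≤ 1 and α > 1, the Beta density is monotone increasing on [0,1]; the mode is at 1.
Mean = 10/(10+1) = 0.909.
This is the posterior mode — the MAP estimate.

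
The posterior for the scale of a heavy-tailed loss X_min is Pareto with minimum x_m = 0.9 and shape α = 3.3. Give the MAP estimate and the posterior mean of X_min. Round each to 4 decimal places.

MAP = 0.9000; posterior mean = 1.2913

The Pareto density is strictly decreasing on [x_m, ∞), so the mode is x_m = 0.9000.
Mean = α·x_m/(α−1) = 3.3·0.9/2.3 = 1.2913.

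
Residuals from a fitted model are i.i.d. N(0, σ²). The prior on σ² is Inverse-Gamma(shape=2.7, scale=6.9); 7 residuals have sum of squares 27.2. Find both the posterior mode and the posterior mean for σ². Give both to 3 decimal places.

MAP: 2.847. Posterior mean: 3.942.

Posterior: Inverse-Gamma(shape = 2.7+7/2 = 6.2, scale = 6.9+27.2/2 = 20.5).
Mode = β/(α+1) = 20.5/7.2 = 2.847.
Mean = β/(α−1) = 20.5/5.2 = 3.942.
The mean is pulled above the mode by the posterior's right skew.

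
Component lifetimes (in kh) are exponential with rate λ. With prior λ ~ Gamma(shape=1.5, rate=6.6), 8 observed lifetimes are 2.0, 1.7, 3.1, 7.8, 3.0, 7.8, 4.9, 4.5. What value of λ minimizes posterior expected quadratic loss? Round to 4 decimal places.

0.2295

Σ times = 34.8. Posterior: Gamma(shape = 1.5+8 = 9.5, rate = 6.6+34.8 = 41.4).
Mode = (α−1)/β = 8.5/41.4 = 0.2053.
Mean = α/β = 9.5/41.4 = 0.2295.
Quadratic loss ⇒ the optimal estimator is the posterior mean.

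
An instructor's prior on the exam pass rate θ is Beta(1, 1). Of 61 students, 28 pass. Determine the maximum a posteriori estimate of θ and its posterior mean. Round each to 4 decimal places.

Posterior: Beta(1+28, 1+33) = Beta(29, 34).
Mode = (29−1)/(29+34−2) = 28/61 = 0.4590.
With a flat prior the MAP equals the MLE, 28/61.
Mean = 29/(29+34) = 29/63 = 0.4603.

θ_MAP = 0.4590, E[θ|data] = 0.4603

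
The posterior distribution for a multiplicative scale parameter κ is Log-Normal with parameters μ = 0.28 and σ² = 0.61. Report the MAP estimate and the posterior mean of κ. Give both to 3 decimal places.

Mode = exp(μ − σ²) = exp(-0.33) = 0.719.
Mean = exp(μ + σ²/2) = exp(0.585) = 1.795.
Right-skewed posterior ⇒ mode < mean.

MAP = 0.719; posterior mean = 1.795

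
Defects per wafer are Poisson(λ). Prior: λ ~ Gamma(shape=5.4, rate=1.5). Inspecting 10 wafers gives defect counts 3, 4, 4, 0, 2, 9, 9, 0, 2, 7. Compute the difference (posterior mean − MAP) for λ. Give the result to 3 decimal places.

Σ counts = 40. Posterior: Gamma(shape = 5.4+40 = 45.4, rate = 1.5+10 = 11.5).
Mode = (α−1)/β = 44.4/11.5 = 3.861.
Mean = α/β = 45.4/11.5 = 3.948.
Difference = 3.948 − 3.861 = 0.087.
Right-skewed posterior ⇒ mode < mean.

0.087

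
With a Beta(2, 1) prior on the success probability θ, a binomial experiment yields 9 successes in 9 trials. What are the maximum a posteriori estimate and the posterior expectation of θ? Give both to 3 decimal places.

θ_MAP = 1.000, E[θ|data] = 0.917

Posterior: Beta(2+9, 1+0) = Beta(11, 1).
Since β = 1 ≤ 1 and α > 1, the Beta density is monotone increasing on [0,1]; the mode is at 1.
Mean = 11/(11+1) = 0.917.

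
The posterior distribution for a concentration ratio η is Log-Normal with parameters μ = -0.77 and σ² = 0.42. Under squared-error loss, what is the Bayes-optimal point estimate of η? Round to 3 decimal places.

0.571

Mode = exp(μ − σ²) = exp(-1.19) = 0.304.
Mean = exp(μ + σ²/2) = exp(-0.560) = 0.571.
Squared-error loss ⇒ the optimal estimator is the posterior mean.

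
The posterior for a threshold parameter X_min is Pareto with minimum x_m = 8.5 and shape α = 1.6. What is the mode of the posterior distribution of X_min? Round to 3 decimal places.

8.500

The Pareto density is strictly decreasing on [x_m, ∞), so the mode is x_m = 8.500.
Mean = α·x_m/(α−1) = 1.6·8.5/0.6 = 22.667.
This is the posterior mode — the MAP estimate.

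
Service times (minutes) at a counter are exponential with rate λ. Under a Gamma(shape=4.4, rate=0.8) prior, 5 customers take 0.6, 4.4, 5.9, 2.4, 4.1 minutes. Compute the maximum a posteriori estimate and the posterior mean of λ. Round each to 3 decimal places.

Σ times = 17.4. Posterior: Gamma(shape = 4.4+5 = 9.4, rate = 0.8+17.4 = 18.2).
Mode = (α−1)/β = 8.4/18.2 = 0.462.
Mean = α/β = 9.4/18.2 = 0.516.
Right-skewed posterior ⇒ mode < mean.

MAP = 0.462; posterior mean = 0.516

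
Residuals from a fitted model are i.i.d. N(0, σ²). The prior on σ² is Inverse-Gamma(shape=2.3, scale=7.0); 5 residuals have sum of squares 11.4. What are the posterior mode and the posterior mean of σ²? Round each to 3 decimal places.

Posterior: Inverse-Gamma(shape = 2.3+5/2 = 4.8, scale = 7.0+11.4/2 = 12.7).
Mode = β/(α+1) = 12.7/5.8 = 2.190.
Mean = β/(α−1) = 12.7/3.8 = 3.342.

MAP: 2.190. Posterior mean: 3.342.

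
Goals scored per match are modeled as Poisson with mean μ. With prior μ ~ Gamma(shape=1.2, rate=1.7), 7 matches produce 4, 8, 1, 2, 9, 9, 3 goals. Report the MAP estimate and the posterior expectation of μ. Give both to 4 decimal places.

MAP = 4.1609; posterior mean = 4.2759

Σ counts = 36. Posterior: Gamma(shape = 1.2+36 = 37.2, rate = 1.7+7 = 8.7).
Mode = (α−1)/β = 36.2/8.7 = 4.1609.
Mean = α/β = 37.2/8.7 = 4.2759.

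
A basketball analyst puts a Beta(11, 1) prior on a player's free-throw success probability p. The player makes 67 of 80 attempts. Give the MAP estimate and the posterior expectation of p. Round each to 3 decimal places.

Posterior: Beta(11+67, 1+13) = Beta(78, 14).
Mode = (78−1)/(78+14−2) = 77/90 = 0.856.
Mean = 78/(78+14) = 78/92 = 0.848.

MAP estimate = 0.856, posterior expectation = 0.848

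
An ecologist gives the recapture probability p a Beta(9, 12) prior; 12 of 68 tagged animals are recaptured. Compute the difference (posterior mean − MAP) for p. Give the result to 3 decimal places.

Posterior: Beta(9+12, 12+56) = Beta(21, 68).
Mode = (21−1)/(21+68−2) = 20/87 = 0.230.
Mean = 21/(21+68) = 21/89 = 0.236.
Difference = 0.236 − 0.230 = 0.006.
Right-skewed posterior ⇒ mode < mean.

0.006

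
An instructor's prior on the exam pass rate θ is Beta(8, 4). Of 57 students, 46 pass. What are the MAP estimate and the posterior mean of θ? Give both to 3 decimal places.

Posterior: Beta(8+46, 4+11) = Beta(54, 15).
Mode = (54−1)/(54+15−2) = 53/67 = 0.791.
Mean = 54/(54+15) = 54/69 = 0.783.

MAP: 0.791. Posterior mean: 0.783.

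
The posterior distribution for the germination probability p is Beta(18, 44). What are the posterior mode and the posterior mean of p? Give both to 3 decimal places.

Mode = (18−1)/(18+44−2) = 17/60 = 0.283.
Mean = 18/(18+44) = 18/62 = 0.290.

MAP = 0.283, posterior mean = 0.290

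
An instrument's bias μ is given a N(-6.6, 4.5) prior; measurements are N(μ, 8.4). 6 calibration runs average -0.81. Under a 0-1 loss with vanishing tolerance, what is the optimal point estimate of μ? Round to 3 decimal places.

-2.184

Posterior for μ is Normal. Precision-weighted mean: (1/4.5·-6.6 + 6/8.4·-0.81) / (1/4.5 + 6/8.4) = -2.184.
A Normal posterior is symmetric, so mode = mean.
This is the posterior mode — the MAP estimate.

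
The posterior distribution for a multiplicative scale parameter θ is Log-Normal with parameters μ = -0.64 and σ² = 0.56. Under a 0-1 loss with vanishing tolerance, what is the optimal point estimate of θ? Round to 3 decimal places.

0.301

Mode = exp(μ − σ²) = exp(-1.20) = 0.301.
Mean = exp(μ + σ²/2) = exp(-0.360) = 0.698.
This is the posterior mode — the MAP estimate.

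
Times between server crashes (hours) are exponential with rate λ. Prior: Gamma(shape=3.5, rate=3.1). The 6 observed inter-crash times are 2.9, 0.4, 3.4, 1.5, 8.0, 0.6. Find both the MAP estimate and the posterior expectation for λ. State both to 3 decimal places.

MAP = 0.427; posterior mean = 0.477

Σ times = 16.8. Posterior: Gamma(shape = 3.5+6 = 9.5, rate = 3.1+16.8 = 19.9).
Mode = (α−1)/β = 8.5/19.9 = 0.427.
Mean = α/β = 9.5/19.9 = 0.477.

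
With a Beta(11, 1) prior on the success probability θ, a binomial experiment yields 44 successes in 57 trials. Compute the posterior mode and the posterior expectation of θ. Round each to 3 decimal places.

Posterior: Beta(11+44, 1+13) = Beta(55, 14).
Mode = (55−1)/(55+14−2) = 54/67 = 0.806.
Mean = 55/(55+14) = 55/69 = 0.797.
The mean is pulled below the mode by the posterior's left skew.

posterior mode = 0.806, posterior expectation = 0.797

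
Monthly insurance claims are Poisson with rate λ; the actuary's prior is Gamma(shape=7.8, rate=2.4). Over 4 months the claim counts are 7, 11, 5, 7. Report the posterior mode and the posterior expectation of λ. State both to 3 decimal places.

MAP = 5.750; posterior mean = 5.906

Σ counts = 30. Posterior: Gamma(shape = 7.8+30 = 37.8, rate = 2.4+4 = 6.4).
Mode = (α−1)/β = 36.8/6.4 = 5.750.
Mean = α/β = 37.8/6.4 = 5.906.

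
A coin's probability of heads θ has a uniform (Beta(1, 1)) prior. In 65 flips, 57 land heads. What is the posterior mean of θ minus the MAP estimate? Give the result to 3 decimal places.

Posterior: Beta(1+57, 1+8) = Beta(58, 9).
Mode = (58−1)/(58+9−2) = 57/65 = 0.877.
With a flat prior the MAP equals the MLE, 57/65.
Mean = 58/(58+9) = 58/67 = 0.866.
Difference = 0.866 − 0.877 = -0.011.
The mean is pulled below the mode by the posterior's left skew.

-0.011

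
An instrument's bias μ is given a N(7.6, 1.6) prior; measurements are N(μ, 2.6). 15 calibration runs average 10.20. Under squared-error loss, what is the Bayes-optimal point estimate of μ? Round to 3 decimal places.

9.946

Posterior for μ is Normal. Precision-weighted mean: (1/1.6·7.6 + 15/2.6·10.20) / (1/1.6 + 15/2.6) = 9.946.
A Normal posterior is symmetric, so mode = mean.
Squared-error loss ⇒ the optimal estimator is the posterior mean.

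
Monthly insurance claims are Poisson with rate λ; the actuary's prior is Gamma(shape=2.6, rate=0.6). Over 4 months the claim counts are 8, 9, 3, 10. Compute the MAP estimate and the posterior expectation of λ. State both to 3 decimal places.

MAP: 6.870. Posterior mean: 7.087.

Σ counts = 30. Posterior: Gamma(shape = 2.6+30 = 32.6, rate = 0.6+4 = 4.6).
Mode = (α−1)/β = 31.6/4.6 = 6.870.
Mean = α/β = 32.6/4.6 = 7.087.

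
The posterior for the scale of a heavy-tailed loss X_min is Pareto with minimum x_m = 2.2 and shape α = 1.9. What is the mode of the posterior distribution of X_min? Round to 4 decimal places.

The Pareto density is strictly decreasing on [x_m, ∞), so the mode is x_m = 2.2000.
Mean = α·x_m/(α−1) = 1.9·2.2/0.9 = 4.6444.
This is the posterior mode — the MAP estimate.

2.2000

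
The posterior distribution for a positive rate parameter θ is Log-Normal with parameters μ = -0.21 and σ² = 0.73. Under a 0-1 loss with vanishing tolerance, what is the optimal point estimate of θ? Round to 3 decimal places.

Mode = exp(μ − σ²) = exp(-0.94) = 0.391.
Mean = exp(μ + σ²/2) = exp(0.155) = 1.168.
This is the posterior mode — the MAP estimate.

0.391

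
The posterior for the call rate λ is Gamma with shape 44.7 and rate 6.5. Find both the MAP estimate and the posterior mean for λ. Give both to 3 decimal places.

λ_MAP = 6.723, E[λ|data] = 6.877

Mode = (α−1)/β = 43.7/6.5 = 6.723.
Mean = α/β = 44.7/6.5 = 6.877.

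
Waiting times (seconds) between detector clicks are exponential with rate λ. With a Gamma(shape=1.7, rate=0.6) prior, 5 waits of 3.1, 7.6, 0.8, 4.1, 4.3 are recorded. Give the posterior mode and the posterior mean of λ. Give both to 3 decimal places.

Σ times = 19.9. Posterior: Gamma(shape = 1.7+5 = 6.7, rate = 0.6+19.9 = 20.5).
Mode = (α−1)/β = 5.7/20.5 = 0.278.
Mean = α/β = 6.7/20.5 = 0.327.

MAP: 0.278. Posterior mean: 0.327.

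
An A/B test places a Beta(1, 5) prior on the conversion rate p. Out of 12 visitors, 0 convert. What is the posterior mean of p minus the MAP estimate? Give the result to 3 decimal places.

0.056

Posterior: Beta(1+0, 5+12) = Beta(1, 17).
Since α = 1 ≤ 1 and β > 1, the Beta density is monotone decreasing on [0,1]; the mode is at 0.
Mean = 1/(1+17) = 0.056.
Difference = 0.056 − 0.000 = 0.056.
Right-skewed posterior ⇒ mode < mean.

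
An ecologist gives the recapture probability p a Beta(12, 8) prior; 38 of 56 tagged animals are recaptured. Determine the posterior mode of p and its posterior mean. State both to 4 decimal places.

MAP = 0.6622; posterior mean = 0.6579

Posterior: Beta(12+38, 8+18) = Beta(50, 26).
Mode = (50−1)/(50+26−2) = 49/74 = 0.6622.
Mean = 50/(50+26) = 50/76 = 0.6579.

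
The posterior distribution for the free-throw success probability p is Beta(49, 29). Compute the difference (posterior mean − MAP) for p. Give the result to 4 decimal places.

-0.0034

Mode = (49−1)/(49+29−2) = 48/76 = 0.6316.
Mean = 49/(49+29) = 49/78 = 0.6282.
Difference = 0.6282 − 0.6316 = -0.0034.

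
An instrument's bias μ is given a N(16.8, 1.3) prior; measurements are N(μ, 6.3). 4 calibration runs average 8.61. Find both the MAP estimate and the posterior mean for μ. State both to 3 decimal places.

MAP: 13.097. Posterior mean: 13.097.

Posterior for μ is Normal. Precision-weighted mean: (1/1.3·16.8 + 4/6.3·8.61) / (1/1.3 + 4/6.3) = 13.097.
A Normal posterior is symmetric, so mode = mean.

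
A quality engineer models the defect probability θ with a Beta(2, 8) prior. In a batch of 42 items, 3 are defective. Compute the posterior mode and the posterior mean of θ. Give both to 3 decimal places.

Posterior: Beta(2+3, 8+39) = Beta(5, 47).
Mode = (5−1)/(5+47−2) = 4/50 = 0.080.
Mean = 5/(5+47) = 5/52 = 0.096.

θ_MAP = 0.080, E[θ|data] = 0.096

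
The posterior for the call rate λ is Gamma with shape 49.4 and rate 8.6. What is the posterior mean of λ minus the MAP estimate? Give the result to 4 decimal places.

0.1163

Mode = (α−1)/β = 48.4/8.6 = 5.6279.
Mean = α/β = 49.4/8.6 = 5.7442.
Difference = 5.7442 − 5.6279 = 0.1163.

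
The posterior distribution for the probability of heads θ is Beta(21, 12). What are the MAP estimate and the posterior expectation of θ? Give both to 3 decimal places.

θ_MAP = 0.645, E[θ|data] = 0.636

Mode = (21−1)/(21+12−2) = 20/31 = 0.645.
Mean = 21/(21+12) = 21/33 = 0.636.
The posterior is left-skewed, so the mode exceeds the mean.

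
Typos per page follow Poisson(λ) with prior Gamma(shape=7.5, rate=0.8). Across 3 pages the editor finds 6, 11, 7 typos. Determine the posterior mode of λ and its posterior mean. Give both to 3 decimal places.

λ_MAP = 8.026, E[λ|data] = 8.289

Σ counts = 24. Posterior: Gamma(shape = 7.5+24 = 31.5, rate = 0.8+3 = 3.8).
Mode = (α−1)/β = 30.5/3.8 = 8.026.
Mean = α/β = 31.5/3.8 = 8.289.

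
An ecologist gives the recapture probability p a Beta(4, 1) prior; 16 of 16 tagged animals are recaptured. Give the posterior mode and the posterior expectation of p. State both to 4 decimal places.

Posterior: Beta(4+16, 1+0) = Beta(20, 1).
Since β = 1 ≤ 1 and α > 1, the Beta density is monotone increasing on [0,1]; the mode is at 1.
Mean = 20/(20+1) = 0.9524.

p_MAP = 1.0000, E[p|data] = 0.9524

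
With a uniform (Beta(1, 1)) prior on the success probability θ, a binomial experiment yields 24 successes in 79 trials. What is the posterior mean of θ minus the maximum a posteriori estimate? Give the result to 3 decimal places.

0.005

Posterior: Beta(1+24, 1+55) = Beta(25, 56).
Mode = (25−1)/(25+56−2) = 24/79 = 0.304.
Mean = 25/(25+56) = 25/81 = 0.309.
Difference = 0.309 − 0.304 = 0.005.
Mean > mode: the posterior has a right tail.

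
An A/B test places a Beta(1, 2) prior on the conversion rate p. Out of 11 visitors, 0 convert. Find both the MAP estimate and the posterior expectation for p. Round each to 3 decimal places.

MAP = 0.000; posterior mean = 0.071

Posterior: Beta(1+0, 2+11) = Beta(1, 13).
Since α = 1 ≤ 1 and β > 1, the Beta density is monotone decreasing on [0,1]; the mode is at 0.
Mean = 1/(1+13) = 0.071.
The posterior is right-skewed, so the mean exceeds the mode.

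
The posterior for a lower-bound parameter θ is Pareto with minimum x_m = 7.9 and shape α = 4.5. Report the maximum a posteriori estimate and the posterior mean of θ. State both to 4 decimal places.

The Pareto density is strictly decreasing on [x_m, ∞), so the mode is x_m = 7.9000.
Mean = α·x_m/(α−1) = 4.5·7.9/3.5 = 10.1571.
The posterior is right-skewed, so the mean exceeds the mode.

MAP = 7.9000, posterior mean = 10.1571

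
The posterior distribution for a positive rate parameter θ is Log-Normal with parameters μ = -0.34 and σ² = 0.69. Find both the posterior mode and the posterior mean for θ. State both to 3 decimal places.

MAP: 0.357. Posterior mean: 1.005.

Mode = exp(μ − σ²) = exp(-1.03) = 0.357.
Mean = exp(μ + σ²/2) = exp(0.005) = 1.005.
The posterior is right-skewed, so the mean exceeds the mode.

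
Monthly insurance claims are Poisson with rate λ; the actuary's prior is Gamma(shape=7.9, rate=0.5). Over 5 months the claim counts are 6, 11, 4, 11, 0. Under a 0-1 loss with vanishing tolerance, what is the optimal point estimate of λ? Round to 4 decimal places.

Σ counts = 32. Posterior: Gamma(shape = 7.9+32 = 39.9, rate = 0.5+5 = 5.5).
Mode = (α−1)/β = 38.9/5.5 = 7.0727.
Mean = α/β = 39.9/5.5 = 7.2545.
This is the posterior mode — the MAP estimate.

7.0727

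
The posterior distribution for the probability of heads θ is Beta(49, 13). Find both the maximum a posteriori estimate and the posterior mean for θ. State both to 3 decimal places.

MAP: 0.800. Posterior mean: 0.790.

Mode = (49−1)/(49+13−2) = 48/60 = 0.800.
Mean = 49/(49+13) = 49/62 = 0.790.
The mean is pulled below the mode by the posterior's left skew.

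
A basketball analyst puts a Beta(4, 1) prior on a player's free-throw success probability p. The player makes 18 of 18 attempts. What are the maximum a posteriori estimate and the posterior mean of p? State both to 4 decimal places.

MAP = 1.0000; posterior mean = 0.9565

Posterior: Beta(4+18, 1+0) = Beta(22, 1).
Since β = 1 ≤ 1 and α > 1, the Beta density is monotone increasing on [0,1]; the mode is at 1.
Mean = 22/(22+1) = 0.9565.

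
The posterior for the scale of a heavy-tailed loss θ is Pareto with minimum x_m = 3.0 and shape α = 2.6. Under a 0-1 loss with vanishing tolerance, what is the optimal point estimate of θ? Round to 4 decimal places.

3.0000

The Pareto density is strictly decreasing on [x_m, ∞), so the mode is x_m = 3.0000.
Mean = α·x_m/(α−1) = 2.6·3.0/1.6 = 4.8750.
This is the posterior mode — the MAP estimate.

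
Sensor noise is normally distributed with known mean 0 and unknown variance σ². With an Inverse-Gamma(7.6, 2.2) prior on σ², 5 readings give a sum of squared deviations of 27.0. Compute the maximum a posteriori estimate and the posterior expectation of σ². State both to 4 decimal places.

Posterior: Inverse-Gamma(shape = 7.6+5/2 = 10.1, scale = 2.2+27.0/2 = 15.7).
Mode = β/(α+1) = 15.7/11.1 = 1.4144.
Mean = β/(α−1) = 15.7/9.1 = 1.7253.
The mean is pulled above the mode by the posterior's right skew.

maximum a posteriori estimate = 1.4144, posterior expectation = 1.7253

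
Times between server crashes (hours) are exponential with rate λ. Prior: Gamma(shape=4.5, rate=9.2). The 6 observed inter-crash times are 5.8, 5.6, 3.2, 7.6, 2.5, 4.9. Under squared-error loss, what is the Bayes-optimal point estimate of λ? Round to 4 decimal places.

Σ times = 29.6. Posterior: Gamma(shape = 4.5+6 = 10.5, rate = 9.2+29.6 = 38.8).
Mode = (α−1)/β = 9.5/38.8 = 0.2448.
Mean = α/β = 10.5/38.8 = 0.2706.
Squared-error loss ⇒ the optimal estimator is the posterior mean.

0.2706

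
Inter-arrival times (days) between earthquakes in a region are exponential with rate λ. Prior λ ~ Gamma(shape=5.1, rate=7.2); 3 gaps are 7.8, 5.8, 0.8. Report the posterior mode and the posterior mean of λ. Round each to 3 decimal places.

Σ times = 14.4. Posterior: Gamma(shape = 5.1+3 = 8.1, rate = 7.2+14.4 = 21.6).
Mode = (α−1)/β = 7.1/21.6 = 0.329.
Mean = α/β = 8.1/21.6 = 0.375.
The mean is pulled above the mode by the posterior's right skew.

MAP: 0.329. Posterior mean: 0.375.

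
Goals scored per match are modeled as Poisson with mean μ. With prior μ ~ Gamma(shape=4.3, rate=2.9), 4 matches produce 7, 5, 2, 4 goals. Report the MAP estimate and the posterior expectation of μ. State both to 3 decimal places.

Σ counts = 18. Posterior: Gamma(shape = 4.3+18 = 22.3, rate = 2.9+4 = 6.9).
Mode = (α−1)/β = 21.3/6.9 = 3.087.
Mean = α/β = 22.3/6.9 = 3.232.

μ_MAP = 3.087, E[μ|data] = 3.232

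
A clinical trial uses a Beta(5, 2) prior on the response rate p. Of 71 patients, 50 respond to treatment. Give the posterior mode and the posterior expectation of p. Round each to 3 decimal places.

Posterior: Beta(5+50, 2+21) = Beta(55, 23).
Mode = (55−1)/(55+23−2) = 54/76 = 0.711.
Mean = 55/(55+23) = 55/78 = 0.705.
Left-skewed posterior ⇒ mean < mode.

posterior mode = 0.711, posterior expectation = 0.705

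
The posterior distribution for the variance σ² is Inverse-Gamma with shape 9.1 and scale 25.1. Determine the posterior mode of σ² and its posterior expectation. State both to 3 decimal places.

Mode = β/(α+1) = 25.1/10.1 = 2.485.
Mean = β/(α−1) = 25.1/8.1 = 3.099.

posterior mode = 2.485, posterior expectation = 3.099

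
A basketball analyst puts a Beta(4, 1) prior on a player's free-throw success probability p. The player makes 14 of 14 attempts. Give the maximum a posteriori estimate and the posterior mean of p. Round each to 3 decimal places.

p_MAP = 1.000, E[p|data] = 0.947

Posterior: Beta(4+14, 1+0) = Beta(18, 1).
Since β = 1 ≤ 1 and α > 1, the Beta density is monotone increasing on [0,1]; the mode is at 1.
Mean = 18/(18+1) = 0.947.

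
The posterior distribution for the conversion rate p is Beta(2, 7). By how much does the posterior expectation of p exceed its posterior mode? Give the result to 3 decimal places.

0.079

Mode = (2−1)/(2+7−2) = 1/7 = 0.143.
Mean = 2/(2+7) = 2/9 = 0.222.
Difference = 0.222 − 0.143 = 0.079.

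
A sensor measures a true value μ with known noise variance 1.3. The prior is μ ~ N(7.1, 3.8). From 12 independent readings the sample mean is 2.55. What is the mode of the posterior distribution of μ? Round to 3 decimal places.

2.676

Posterior for μ is Normal. Precision-weighted mean: (1/3.8·7.1 + 12/1.3·2.55) / (1/3.8 + 12/1.3) = 2.676.
A Normal posterior is symmetric, so mode = mean.
This is the posterior mode — the MAP estimate.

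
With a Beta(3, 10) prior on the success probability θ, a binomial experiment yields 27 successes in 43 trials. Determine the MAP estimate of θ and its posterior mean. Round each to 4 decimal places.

MAP estimate = 0.5370, posterior mean = 0.5357

Posterior: Beta(3+27, 10+16) = Beta(30, 26).
Mode = (30−1)/(30+26−2) = 29/54 = 0.5370.
Mean = 30/(30+26) = 30/56 = 0.5357.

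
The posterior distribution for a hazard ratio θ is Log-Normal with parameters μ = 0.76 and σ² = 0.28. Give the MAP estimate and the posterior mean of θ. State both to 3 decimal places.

Mode = exp(μ − σ²) = exp(0.48) = 1.616.
Mean = exp(μ + σ²/2) = exp(0.900) = 2.460.

MAP = 1.616; posterior mean = 2.460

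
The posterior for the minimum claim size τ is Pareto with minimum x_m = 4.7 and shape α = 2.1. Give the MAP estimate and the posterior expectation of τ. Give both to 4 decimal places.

MAP = 4.7000; posterior mean = 8.9727

The Pareto density is strictly decreasing on [x_m, ∞), so the mode is x_m = 4.7000.
Mean = α·x_m/(α−1) = 2.1·4.7/1.1 = 8.9727.
Mean > mode: the posterior has a right tail.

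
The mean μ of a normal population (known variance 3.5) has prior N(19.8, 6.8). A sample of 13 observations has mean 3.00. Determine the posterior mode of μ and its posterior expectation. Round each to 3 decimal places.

Posterior for μ is Normal. Precision-weighted mean: (1/6.8·19.8 + 13/3.5·3.00) / (1/6.8 + 13/3.5) = 3.640.
A Normal posterior is symmetric, so mode = mean.

posterior mode = 3.640, posterior expectation = 3.640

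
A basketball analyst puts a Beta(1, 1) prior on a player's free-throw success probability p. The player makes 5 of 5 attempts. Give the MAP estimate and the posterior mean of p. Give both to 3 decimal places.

Posterior: Beta(1+5, 1+0) = Beta(6, 1).
Since β = 1 ≤ 1 and α > 1, the Beta density is monotone increasing on [0,1]; the mode is at 1.
Mean = 6/(6+1) = 0.857.
The mean is pulled below the mode by the posterior's left skew.

MAP: 1.000. Posterior mean: 0.857.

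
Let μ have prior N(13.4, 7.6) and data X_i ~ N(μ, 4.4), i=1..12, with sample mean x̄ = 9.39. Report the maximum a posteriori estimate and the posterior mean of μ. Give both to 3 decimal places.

Posterior for μ is Normal. Precision-weighted mean: (1/7.6·13.4 + 12/4.4·9.39) / (1/7.6 + 12/4.4) = 9.575.
A Normal posterior is symmetric, so mode = mean.

MAP = 9.575, posterior mean = 9.575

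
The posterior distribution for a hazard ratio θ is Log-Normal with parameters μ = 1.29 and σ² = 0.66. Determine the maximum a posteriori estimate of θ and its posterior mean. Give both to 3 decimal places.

Mode = exp(μ − σ²) = exp(0.63) = 1.878.
Mean = exp(μ + σ²/2) = exp(1.620) = 5.053.

maximum a posteriori estimate = 1.878, posterior mean = 5.053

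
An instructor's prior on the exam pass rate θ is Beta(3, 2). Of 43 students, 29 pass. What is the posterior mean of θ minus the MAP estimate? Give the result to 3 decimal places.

Posterior: Beta(3+29, 2+14) = Beta(32, 16).
Mode = (32−1)/(32+16−2) = 31/46 = 0.674.
Mean = 32/(32+16) = 32/48 = 0.667.
Difference = 0.667 − 0.674 = -0.007.

-0.007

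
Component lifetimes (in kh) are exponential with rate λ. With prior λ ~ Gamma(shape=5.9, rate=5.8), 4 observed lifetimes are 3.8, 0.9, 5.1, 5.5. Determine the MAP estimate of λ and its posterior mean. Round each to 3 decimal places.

Σ times = 15.3. Posterior: Gamma(shape = 5.9+4 = 9.9, rate = 5.8+15.3 = 21.1).
Mode = (α−1)/β = 8.9/21.1 = 0.422.
Mean = α/β = 9.9/21.1 = 0.469.
Right-skewed posterior ⇒ mode < mean.

MAP: 0.422. Posterior mean: 0.469.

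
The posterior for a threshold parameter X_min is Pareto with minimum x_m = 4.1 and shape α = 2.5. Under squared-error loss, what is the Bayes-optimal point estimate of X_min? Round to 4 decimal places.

The Pareto density is strictly decreasing on [x_m, ∞), so the mode is x_m = 4.1000.
Mean = α·x_m/(α−1) = 2.5·4.1/1.5 = 6.8333.
Squared-error loss ⇒ the optimal estimator is the posterior mean.

6.8333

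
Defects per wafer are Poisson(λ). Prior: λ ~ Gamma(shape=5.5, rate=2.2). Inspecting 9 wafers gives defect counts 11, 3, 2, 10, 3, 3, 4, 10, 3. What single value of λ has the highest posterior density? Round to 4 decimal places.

Σ counts = 49. Posterior: Gamma(shape = 5.5+49 = 54.5, rate = 2.2+9 = 11.2).
Mode = (α−1)/β = 53.5/11.2 = 4.7768.
Mean = α/β = 54.5/11.2 = 4.8661.
This is the posterior mode — the MAP estimate.

4.7768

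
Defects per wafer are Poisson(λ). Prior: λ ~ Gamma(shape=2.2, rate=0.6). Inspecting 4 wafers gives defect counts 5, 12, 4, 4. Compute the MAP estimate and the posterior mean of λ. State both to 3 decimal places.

λ_MAP = 5.696, E[λ|data] = 5.913

Σ counts = 25. Posterior: Gamma(shape = 2.2+25 = 27.2, rate = 0.6+4 = 4.6).
Mode = (α−1)/β = 26.2/4.6 = 5.696.
Mean = α/β = 27.2/4.6 = 5.913.
The mean is pulled above the mode by the posterior's right skew.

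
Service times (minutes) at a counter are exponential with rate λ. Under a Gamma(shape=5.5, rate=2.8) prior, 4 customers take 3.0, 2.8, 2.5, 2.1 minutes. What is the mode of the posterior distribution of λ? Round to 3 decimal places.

0.644

Σ times = 10.4. Posterior: Gamma(shape = 5.5+4 = 9.5, rate = 2.8+10.4 = 13.2).
Mode = (α−1)/β = 8.5/13.2 = 0.644.
Mean = α/β = 9.5/13.2 = 0.720.
This is the posterior mode — the MAP estimate.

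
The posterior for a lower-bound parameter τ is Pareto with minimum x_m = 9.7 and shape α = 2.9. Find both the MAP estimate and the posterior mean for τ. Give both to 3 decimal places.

MAP: 9.700. Posterior mean: 14.805.

The Pareto density is strictly decreasing on [x_m, ∞), so the mode is x_m = 9.700.
Mean = α·x_m/(α−1) = 2.9·9.7/1.9 = 14.805.
The posterior is right-skewed, so the mean exceeds the mode.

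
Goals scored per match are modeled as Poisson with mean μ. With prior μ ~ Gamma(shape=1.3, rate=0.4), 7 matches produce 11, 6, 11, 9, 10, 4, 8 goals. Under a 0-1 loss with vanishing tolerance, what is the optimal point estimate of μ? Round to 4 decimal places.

8.0135

Σ counts = 59. Posterior: Gamma(shape = 1.3+59 = 60.3, rate = 0.4+7 = 7.4).
Mode = (α−1)/β = 59.3/7.4 = 8.0135.
Mean = α/β = 60.3/7.4 = 8.1486.
This is the posterior mode — the MAP estimate.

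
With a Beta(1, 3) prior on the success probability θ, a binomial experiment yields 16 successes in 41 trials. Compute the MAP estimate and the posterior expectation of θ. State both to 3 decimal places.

MAP = 0.372, posterior mean = 0.378

Posterior: Beta(1+16, 3+25) = Beta(17, 28).
Mode = (17−1)/(17+28−2) = 16/43 = 0.372.
Mean = 17/(17+28) = 17/45 = 0.378.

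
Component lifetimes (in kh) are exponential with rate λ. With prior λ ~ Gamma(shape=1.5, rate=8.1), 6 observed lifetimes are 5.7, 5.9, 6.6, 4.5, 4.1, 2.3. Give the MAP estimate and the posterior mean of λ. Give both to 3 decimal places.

MAP estimate = 0.175, posterior mean = 0.202

Σ times = 29.1. Posterior: Gamma(shape = 1.5+6 = 7.5, rate = 8.1+29.1 = 37.2).
Mode = (α−1)/β = 6.5/37.2 = 0.175.
Mean = α/β = 7.5/37.2 = 0.202.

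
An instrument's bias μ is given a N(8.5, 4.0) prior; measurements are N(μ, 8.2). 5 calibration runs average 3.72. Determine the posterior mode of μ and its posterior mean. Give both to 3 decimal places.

Posterior for μ is Normal. Precision-weighted mean: (1/4.0·8.5 + 5/8.2·3.72) / (1/4.0 + 5/8.2) = 5.110.
A Normal posterior is symmetric, so mode = mean.

MAP: 5.110. Posterior mean: 5.110.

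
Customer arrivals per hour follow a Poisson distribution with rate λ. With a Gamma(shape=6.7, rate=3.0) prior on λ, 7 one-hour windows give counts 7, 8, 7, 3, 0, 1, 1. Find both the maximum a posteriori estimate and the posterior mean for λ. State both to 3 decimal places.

MAP = 3.270, posterior mean = 3.370

Σ counts = 27. Posterior: Gamma(shape = 6.7+27 = 33.7, rate = 3.0+7 = 10.0).
Mode = (α−1)/β = 32.7/10.0 = 3.270.
Mean = α/β = 33.7/10.0 = 3.370.
Right-skewed posterior ⇒ mode < mean.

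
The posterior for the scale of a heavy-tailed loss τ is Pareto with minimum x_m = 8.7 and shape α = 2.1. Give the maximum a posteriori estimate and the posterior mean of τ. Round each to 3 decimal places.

MAP = 8.700, posterior mean = 16.609

The Pareto density is strictly decreasing on [x_m, ∞), so the mode is x_m = 8.700.
Mean = α·x_m/(α−1) = 2.1·8.7/1.1 = 16.609.
The posterior is right-skewed, so the mean exceeds the mode.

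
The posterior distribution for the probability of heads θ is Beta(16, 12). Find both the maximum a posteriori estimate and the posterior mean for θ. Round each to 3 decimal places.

θ_MAP = 0.577, E[θ|data] = 0.571

Mode = (16−1)/(16+12−2) = 15/26 = 0.577.
Mean = 16/(16+12) = 16/28 = 0.571.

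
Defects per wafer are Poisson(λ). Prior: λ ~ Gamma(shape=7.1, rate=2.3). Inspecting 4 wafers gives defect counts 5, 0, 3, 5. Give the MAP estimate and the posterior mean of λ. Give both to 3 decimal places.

Σ counts = 13. Posterior: Gamma(shape = 7.1+13 = 20.1, rate = 2.3+4 = 6.3).
Mode = (α−1)/β = 19.1/6.3 = 3.032.
Mean = α/β = 20.1/6.3 = 3.190.
The mean is pulled above the mode by the posterior's right skew.

λ_MAP = 3.032, E[λ|data] = 3.190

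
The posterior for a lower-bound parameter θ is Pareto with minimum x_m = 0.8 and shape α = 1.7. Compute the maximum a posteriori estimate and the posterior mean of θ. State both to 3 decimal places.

MAP = 0.800, posterior mean = 1.943

The Pareto density is strictly decreasing on [x_m, ∞), so the mode is x_m = 0.800.
Mean = α·x_m/(α−1) = 1.7·0.8/0.7 = 1.943.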